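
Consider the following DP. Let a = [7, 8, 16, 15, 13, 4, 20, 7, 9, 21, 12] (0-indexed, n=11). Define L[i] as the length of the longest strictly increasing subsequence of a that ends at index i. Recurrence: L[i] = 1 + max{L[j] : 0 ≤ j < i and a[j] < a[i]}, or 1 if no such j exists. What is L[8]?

   i    0    1    2    3    4    5    6    7    8    9   10
a[i]    7    8   16   15   13    4   20    7    9   21   12
L[i]    1    2    3    3    3    1    4    2    3    5    4

3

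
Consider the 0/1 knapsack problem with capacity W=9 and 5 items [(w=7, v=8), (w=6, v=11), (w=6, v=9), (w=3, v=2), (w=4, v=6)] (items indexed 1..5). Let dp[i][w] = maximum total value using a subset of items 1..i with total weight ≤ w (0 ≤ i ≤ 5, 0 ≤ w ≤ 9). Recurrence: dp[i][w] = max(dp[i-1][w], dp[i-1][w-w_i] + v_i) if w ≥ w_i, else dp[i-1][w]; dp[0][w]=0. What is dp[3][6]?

i\w   0   1   2   3   4   5   6   7   8   9
  0   0   0   0   0   0   0   0   0   0   0
  1   0   0   0   0   0   0   0   8   8   8
  2   0   0   0   0   0   0  11  11  11  11
  3   0   0   0   0   0   0  11  11  11  11
  4   0   0   0   2   2   2  11  11  11  13
  5   0   0   0   2   6   6  11  11  11  13

11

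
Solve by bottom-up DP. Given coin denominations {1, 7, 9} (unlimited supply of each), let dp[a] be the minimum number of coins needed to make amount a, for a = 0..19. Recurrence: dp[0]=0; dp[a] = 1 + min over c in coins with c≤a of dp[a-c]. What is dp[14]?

 a  0  1  2  3  4  5  6  7  8  9 10 11 12 13 14 15 16 17 18 19
dp  0  1  2  3  4  5  6  1  2  1  2  3  4  5  2  3  2  3  2  3

2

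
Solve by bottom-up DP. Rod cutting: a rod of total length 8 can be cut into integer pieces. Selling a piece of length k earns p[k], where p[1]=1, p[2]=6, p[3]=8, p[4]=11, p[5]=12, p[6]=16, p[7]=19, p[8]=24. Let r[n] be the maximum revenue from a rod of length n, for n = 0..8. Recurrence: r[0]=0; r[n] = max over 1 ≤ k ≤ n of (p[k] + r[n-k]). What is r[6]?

18

   n    0    1    2    3    4    5    6    7    8
r[n]    0    1    6    8   12   14   18   20   24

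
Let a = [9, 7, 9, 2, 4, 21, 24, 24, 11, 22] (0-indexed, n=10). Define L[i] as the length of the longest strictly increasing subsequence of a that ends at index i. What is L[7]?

   i    0    1    2    3    4    5    6    7    8    9
a[i]    9    7    9    2    4   21   24   24   11   22
L[i]    1    1    2    1    2    3    4    4    3    4

4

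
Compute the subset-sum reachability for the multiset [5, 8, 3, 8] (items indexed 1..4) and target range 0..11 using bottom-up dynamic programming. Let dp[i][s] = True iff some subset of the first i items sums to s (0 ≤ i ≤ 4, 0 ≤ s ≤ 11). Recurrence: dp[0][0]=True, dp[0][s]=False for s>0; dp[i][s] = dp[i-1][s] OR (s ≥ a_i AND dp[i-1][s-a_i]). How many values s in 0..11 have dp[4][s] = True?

i\s   0   1   2   3   4   5   6   7   8   9  10  11
  0   T   F   F   F   F   F   F   F   F   F   F   F
  1   T   F   F   F   F   T   F   F   F   F   F   F
  2   T   F   F   F   F   T   F   F   T   F   F   F
  3   T   F   F   T   F   T   F   F   T   F   F   T
  4   T   F   F   T   F   T   F   F   T   F   F   T

5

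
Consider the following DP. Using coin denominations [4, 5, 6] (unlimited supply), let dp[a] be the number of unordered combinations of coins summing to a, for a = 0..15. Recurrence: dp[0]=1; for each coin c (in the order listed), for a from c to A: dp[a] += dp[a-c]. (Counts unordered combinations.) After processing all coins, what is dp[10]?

2

after  coin     0     1     2     3     4     5     6     7     8     9    10    11    12    13    14    15
          4     1     0     0     0     1     0     0     0     1     0     0     0     1     0     0     0
          5     1     0     0     0     1     1     0     0     1     1     1     0     1     1     1     1
          6     1     0     0     0     1     1     1     0     1     1     2     1     2     1     2     2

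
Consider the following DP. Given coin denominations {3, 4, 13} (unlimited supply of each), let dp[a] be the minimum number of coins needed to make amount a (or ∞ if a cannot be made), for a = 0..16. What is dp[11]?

 a  0  1  2  3  4  5  6  7  8  9 10 11 12 13 14 15 16
dp  0  -  -  1  1  -  2  2  2  3  3  3  3  1  4  4  2
(- denotes ∞ / unreachable)

3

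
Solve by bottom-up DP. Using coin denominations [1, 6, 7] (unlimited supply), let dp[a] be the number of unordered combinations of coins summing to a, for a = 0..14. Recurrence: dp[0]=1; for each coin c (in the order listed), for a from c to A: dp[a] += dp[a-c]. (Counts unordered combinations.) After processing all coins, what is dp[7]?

3

after  coin     0     1     2     3     4     5     6     7     8     9    10    11    12    13    14
          1     1     1     1     1     1     1     1     1     1     1     1     1     1     1     1
          6     1     1     1     1     1     1     2     2     2     2     2     2     3     3     3
          7     1     1     1     1     1     1     2     3     3     3     3     3     4     5     6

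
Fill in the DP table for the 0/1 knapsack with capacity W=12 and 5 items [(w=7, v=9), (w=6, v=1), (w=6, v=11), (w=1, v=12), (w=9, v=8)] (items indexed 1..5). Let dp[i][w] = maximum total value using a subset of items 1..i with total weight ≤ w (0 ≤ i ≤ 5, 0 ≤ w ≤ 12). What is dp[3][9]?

11

i\w   0   1   2   3   4   5   6   7   8   9  10  11  12
  0   0   0   0   0   0   0   0   0   0   0   0   0   0
  1   0   0   0   0   0   0   0   9   9   9   9   9   9
  2   0   0   0   0   0   0   1   9   9   9   9   9   9
  3   0   0   0   0   0   0  11  11  11  11  11  11  12
  4   0  12  12  12  12  12  12  23  23  23  23  23  23
  5   0  12  12  12  12  12  12  23  23  23  23  23  23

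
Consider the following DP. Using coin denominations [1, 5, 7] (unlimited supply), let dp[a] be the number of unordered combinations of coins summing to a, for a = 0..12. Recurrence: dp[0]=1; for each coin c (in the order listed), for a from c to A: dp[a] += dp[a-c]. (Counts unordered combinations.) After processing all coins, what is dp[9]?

3

after  coin     0     1     2     3     4     5     6     7     8     9    10    11    12
          1     1     1     1     1     1     1     1     1     1     1     1     1     1
          5     1     1     1     1     1     2     2     2     2     2     3     3     3
          7     1     1     1     1     1     2     2     3     3     3     4     4     5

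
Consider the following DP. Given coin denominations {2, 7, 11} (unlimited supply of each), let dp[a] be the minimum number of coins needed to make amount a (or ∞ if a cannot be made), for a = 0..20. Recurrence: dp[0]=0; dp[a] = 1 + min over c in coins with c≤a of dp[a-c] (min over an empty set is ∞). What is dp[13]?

2

 a  0  1  2  3  4  5  6  7  8  9 10 11 12 13 14 15 16 17 18 19 20
dp  0  -  1  -  2  -  3  1  4  2  5  1  6  2  2  3  3  4  2  5  3
(- denotes ∞ / unreachable)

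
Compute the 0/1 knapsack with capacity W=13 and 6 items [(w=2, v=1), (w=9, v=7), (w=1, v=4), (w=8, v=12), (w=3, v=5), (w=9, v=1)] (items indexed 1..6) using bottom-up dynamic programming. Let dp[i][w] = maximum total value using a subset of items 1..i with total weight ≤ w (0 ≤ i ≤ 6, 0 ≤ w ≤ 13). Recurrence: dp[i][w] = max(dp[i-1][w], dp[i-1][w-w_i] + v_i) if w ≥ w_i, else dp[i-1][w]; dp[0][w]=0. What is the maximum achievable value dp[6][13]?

i\w   0   1   2   3   4   5   6   7   8   9  10  11  12  13
  0   0   0   0   0   0   0   0   0   0   0   0   0   0   0
  1   0   0   1   1   1   1   1   1   1   1   1   1   1   1
  2   0   0   1   1   1   1   1   1   1   7   7   8   8   8
  3   0   4   4   5   5   5   5   5   5   7  11  11  12  12
  4   0   4   4   5   5   5   5   5  12  16  16  17  17  17
  5   0   4   4   5   9   9  10  10  12  16  16  17  21  21
  6   0   4   4   5   9   9  10  10  12  16  16  17  21  21

21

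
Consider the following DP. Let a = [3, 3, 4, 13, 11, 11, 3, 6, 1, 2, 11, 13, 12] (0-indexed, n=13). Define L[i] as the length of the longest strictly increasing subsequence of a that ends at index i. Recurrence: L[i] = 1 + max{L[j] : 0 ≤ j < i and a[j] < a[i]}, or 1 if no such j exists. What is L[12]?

5

   i    0    1    2    3    4    5    6    7    8    9   10   11   12
a[i]    3    3    4   13   11   11    3    6    1    2   11   13   12
L[i]    1    1    2    3    3    3    1    3    1    2    4    5    5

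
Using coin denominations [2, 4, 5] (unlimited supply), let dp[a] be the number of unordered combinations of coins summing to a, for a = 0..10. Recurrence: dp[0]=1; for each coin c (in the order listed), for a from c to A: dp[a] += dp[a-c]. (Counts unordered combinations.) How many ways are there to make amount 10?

after  coin     0     1     2     3     4     5     6     7     8     9    10
          2     1     0     1     0     1     0     1     0     1     0     1
          4     1     0     1     0     2     0     2     0     3     0     3
          5     1     0     1     0     2     1     2     1     3     2     4

4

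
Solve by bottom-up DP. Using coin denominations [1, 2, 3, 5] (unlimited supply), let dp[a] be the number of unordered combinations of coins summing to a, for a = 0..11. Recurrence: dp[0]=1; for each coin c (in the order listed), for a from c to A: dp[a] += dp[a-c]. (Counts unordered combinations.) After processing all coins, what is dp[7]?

after  coin     0     1     2     3     4     5     6     7     8     9    10    11
          1     1     1     1     1     1     1     1     1     1     1     1     1
          2     1     1     2     2     3     3     4     4     5     5     6     6
          3     1     1     2     3     4     5     7     8    10    12    14    16
          5     1     1     2     3     4     6     8    10    13    16    20    24

10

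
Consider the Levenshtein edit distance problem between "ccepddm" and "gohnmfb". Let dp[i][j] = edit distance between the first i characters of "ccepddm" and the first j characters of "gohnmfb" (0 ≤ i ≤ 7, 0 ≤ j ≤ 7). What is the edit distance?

7

   ''  g  o  h  n  m  f  b
''  0  1  2  3  4  5  6  7
 c  1  1  2  3  4  5  6  7
 c  2  2  2  3  4  5  6  7
 e  3  3  3  3  4  5  6  7
 p  4  4  4  4  4  5  6  7
 d  5  5  5  5  5  5  6  7
 d  6  6  6  6  6  6  6  7
 m  7  7  7  7  7  6  7  7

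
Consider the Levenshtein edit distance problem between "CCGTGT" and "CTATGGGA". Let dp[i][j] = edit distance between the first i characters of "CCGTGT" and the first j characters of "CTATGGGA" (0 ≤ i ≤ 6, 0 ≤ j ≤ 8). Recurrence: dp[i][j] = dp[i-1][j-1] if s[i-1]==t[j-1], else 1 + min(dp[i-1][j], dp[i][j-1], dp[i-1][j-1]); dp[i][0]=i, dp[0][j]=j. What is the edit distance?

   ''  C  T  A  T  G  G  G  A
''  0  1  2  3  4  5  6  7  8
 C  1  0  1  2  3  4  5  6  7
 C  2  1  1  2  3  4  5  6  7
 G  3  2  2  2  3  3  4  5  6
 T  4  3  2  3  2  3  4  5  6
 G  5  4  3  3  3  2  3  4  5
 T  6  5  4  4  3  3  3  4  5

5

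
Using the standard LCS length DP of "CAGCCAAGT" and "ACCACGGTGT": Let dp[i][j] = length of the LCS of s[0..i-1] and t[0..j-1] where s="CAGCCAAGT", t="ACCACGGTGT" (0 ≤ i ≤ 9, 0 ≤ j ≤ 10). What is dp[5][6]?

3

   ''  A  C  C  A  C  G  G  T  G  T
''  0  0  0  0  0  0  0  0  0  0  0
 C  0  0  1  1  1  1  1  1  1  1  1
 A  0  1  1  1  2  2  2  2  2  2  2
 G  0  1  1  1  2  2  3  3  3  3  3
 C  0  1  2  2  2  3  3  3  3  3  3
 C  0  1  2  3  3  3  3  3  3  3  3
 A  0  1  2  3  4  4  4  4  4  4  4
 A  0  1  2  3  4  4  4  4  4  4  4
 G  0  1  2  3  4  4  5  5  5  5  5
 T  0  1  2  3  4  4  5  5  6  6  6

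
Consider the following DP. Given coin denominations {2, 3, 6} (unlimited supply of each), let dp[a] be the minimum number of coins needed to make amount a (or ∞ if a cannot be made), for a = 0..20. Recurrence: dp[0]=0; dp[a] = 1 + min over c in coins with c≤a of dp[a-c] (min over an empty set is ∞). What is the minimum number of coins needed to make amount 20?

4

 a  0  1  2  3  4  5  6  7  8  9 10 11 12 13 14 15 16 17 18 19 20
dp  0  -  1  1  2  2  1  3  2  2  3  3  2  4  3  3  4  4  3  5  4
(- denotes ∞ / unreachable)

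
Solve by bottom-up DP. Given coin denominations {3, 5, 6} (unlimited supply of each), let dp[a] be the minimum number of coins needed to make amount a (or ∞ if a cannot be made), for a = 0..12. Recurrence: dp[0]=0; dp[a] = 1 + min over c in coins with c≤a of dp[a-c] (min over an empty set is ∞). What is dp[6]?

 a  0  1  2  3  4  5  6  7  8  9 10 11 12
dp  0  -  -  1  -  1  1  -  2  2  2  2  2
(- denotes ∞ / unreachable)

1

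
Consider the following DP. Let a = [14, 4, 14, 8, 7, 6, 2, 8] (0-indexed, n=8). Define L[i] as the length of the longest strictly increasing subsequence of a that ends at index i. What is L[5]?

   i    0    1    2    3    4    5    6    7
a[i]   14    4   14    8    7    6    2    8
L[i]    1    1    2    2    2    2    1    3

2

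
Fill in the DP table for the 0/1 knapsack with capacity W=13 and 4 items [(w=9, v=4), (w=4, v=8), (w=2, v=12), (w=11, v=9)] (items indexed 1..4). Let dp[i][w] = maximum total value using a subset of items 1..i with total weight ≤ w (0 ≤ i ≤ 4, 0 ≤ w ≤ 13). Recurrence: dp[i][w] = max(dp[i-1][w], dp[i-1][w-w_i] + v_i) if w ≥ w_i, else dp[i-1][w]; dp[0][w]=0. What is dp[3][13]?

i\w   0   1   2   3   4   5   6   7   8   9  10  11  12  13
  0   0   0   0   0   0   0   0   0   0   0   0   0   0   0
  1   0   0   0   0   0   0   0   0   0   4   4   4   4   4
  2   0   0   0   0   8   8   8   8   8   8   8   8   8  12
  3   0   0  12  12  12  12  20  20  20  20  20  20  20  20
  4   0   0  12  12  12  12  20  20  20  20  20  20  20  21

20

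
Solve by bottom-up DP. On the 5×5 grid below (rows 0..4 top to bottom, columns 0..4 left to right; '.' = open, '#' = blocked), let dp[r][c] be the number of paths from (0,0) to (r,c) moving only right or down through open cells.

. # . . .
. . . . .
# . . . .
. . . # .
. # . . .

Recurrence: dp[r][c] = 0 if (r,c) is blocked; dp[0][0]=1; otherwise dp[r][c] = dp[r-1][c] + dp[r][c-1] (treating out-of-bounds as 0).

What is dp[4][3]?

r\c   0   1   2   3   4
  0   1   0   0   0   0
  1   1   1   1   1   1
  2   0   1   2   3   4
  3   0   1   3   0   4
  4   0   0   3   3   7

3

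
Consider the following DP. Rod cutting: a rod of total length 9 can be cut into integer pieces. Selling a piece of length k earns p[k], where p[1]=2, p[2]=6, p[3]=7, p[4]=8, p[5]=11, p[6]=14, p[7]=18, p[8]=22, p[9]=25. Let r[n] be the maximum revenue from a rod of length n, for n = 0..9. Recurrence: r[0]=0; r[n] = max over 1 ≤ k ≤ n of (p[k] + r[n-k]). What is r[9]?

26

   n    0    1    2    3    4    5    6    7    8    9
r[n]    0    2    6    8   12   14   18   20   24   26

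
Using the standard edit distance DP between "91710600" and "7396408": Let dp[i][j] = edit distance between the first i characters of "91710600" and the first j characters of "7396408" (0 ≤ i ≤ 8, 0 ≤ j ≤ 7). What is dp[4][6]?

5

   ''  7  3  9  6  4  0  8
''  0  1  2  3  4  5  6  7
 9  1  1  2  2  3  4  5  6
 1  2  2  2  3  3  4  5  6
 7  3  2  3  3  4  4  5  6
 1  4  3  3  4  4  5  5  6
 0  5  4  4  4  5  5  5  6
 6  6  5  5  5  4  5  6  6
 0  7  6  6  6  5  5  5  6
 0  8  7  7  7  6  6  5  6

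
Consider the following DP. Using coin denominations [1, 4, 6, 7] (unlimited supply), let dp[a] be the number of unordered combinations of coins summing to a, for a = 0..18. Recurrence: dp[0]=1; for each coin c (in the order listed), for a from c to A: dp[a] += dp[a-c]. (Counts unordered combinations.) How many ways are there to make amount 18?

after  coin     0     1     2     3     4     5     6     7     8     9    10    11    12    13    14    15    16    17    18
          1     1     1     1     1     1     1     1     1     1     1     1     1     1     1     1     1     1     1     1
          4     1     1     1     1     2     2     2     2     3     3     3     3     4     4     4     4     5     5     5
          6     1     1     1     1     2     2     3     3     4     4     5     5     7     7     8     8    10    10    12
          7     1     1     1     1     2     2     3     4     5     5     6     7     9    10    12    13    15    16    19

19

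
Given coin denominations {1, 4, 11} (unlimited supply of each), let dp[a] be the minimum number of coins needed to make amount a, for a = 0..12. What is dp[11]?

1

 a  0  1  2  3  4  5  6  7  8  9 10 11 12
dp  0  1  2  3  1  2  3  4  2  3  4  1  2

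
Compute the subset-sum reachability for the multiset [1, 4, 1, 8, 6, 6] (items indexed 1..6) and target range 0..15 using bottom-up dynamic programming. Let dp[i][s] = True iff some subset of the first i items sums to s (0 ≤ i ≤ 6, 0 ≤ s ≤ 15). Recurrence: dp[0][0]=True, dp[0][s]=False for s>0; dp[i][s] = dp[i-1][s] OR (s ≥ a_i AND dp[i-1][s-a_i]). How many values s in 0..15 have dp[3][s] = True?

i\s   0   1   2   3   4   5   6   7   8   9  10  11  12  13  14  15
  0   T   F   F   F   F   F   F   F   F   F   F   F   F   F   F   F
  1   T   T   F   F   F   F   F   F   F   F   F   F   F   F   F   F
  2   T   T   F   F   T   T   F   F   F   F   F   F   F   F   F   F
  3   T   T   T   F   T   T   T   F   F   F   F   F   F   F   F   F
  4   T   T   T   F   T   T   T   F   T   T   T   F   T   T   T   F
  5   T   T   T   F   T   T   T   T   T   T   T   T   T   T   T   T
  6   T   T   T   F   T   T   T   T   T   T   T   T   T   T   T   T

6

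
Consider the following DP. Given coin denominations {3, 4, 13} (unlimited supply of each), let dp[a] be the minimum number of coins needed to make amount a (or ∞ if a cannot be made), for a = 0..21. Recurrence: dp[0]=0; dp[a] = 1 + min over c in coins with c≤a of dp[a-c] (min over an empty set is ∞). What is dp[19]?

 a  0  1  2  3  4  5  6  7  8  9 10 11 12 13 14 15 16 17 18 19 20 21
dp  0  -  -  1  1  -  2  2  2  3  3  3  3  1  4  4  2  2  5  3  3  3
(- denotes ∞ / unreachable)

3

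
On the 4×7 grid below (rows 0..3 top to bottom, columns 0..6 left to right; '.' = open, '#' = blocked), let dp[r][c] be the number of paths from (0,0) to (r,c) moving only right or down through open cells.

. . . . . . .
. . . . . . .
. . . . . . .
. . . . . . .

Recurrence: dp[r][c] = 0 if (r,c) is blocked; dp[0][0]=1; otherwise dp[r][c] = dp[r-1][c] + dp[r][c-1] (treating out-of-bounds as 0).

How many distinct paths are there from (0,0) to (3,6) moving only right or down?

r\c   0   1   2   3   4   5   6
  0   1   1   1   1   1   1   1
  1   1   2   3   4   5   6   7
  2   1   3   6  10  15  21  28
  3   1   4  10  20  35  56  84

84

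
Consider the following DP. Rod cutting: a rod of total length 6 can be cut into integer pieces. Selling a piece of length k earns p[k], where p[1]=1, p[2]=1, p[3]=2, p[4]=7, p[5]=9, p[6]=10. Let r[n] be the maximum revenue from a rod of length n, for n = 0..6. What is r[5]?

9

   n    0    1    2    3    4    5    6
r[n]    0    1    2    3    7    9   10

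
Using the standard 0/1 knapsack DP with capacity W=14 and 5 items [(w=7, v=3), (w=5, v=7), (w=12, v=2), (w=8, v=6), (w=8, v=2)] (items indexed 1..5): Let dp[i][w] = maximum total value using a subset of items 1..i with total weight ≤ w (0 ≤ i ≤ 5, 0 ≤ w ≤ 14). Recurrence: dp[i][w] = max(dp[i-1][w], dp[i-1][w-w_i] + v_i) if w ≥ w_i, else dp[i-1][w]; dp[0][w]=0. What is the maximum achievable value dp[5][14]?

13

i\w   0   1   2   3   4   5   6   7   8   9  10  11  12  13  14
  0   0   0   0   0   0   0   0   0   0   0   0   0   0   0   0
  1   0   0   0   0   0   0   0   3   3   3   3   3   3   3   3
  2   0   0   0   0   0   7   7   7   7   7   7   7  10  10  10
  3   0   0   0   0   0   7   7   7   7   7   7   7  10  10  10
  4   0   0   0   0   0   7   7   7   7   7   7   7  10  13  13
  5   0   0   0   0   0   7   7   7   7   7   7   7  10  13  13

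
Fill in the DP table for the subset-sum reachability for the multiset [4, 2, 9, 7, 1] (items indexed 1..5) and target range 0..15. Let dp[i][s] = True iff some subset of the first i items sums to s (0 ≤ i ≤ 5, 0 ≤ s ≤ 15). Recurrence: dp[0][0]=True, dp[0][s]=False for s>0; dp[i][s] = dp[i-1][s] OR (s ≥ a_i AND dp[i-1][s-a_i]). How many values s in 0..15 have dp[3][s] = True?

8

i\s   0   1   2   3   4   5   6   7   8   9  10  11  12  13  14  15
  0   T   F   F   F   F   F   F   F   F   F   F   F   F   F   F   F
  1   T   F   F   F   T   F   F   F   F   F   F   F   F   F   F   F
  2   T   F   T   F   T   F   T   F   F   F   F   F   F   F   F   F
  3   T   F   T   F   T   F   T   F   F   T   F   T   F   T   F   T
  4   T   F   T   F   T   F   T   T   F   T   F   T   F   T   F   T
  5   T   T   T   T   T   T   T   T   T   T   T   T   T   T   T   T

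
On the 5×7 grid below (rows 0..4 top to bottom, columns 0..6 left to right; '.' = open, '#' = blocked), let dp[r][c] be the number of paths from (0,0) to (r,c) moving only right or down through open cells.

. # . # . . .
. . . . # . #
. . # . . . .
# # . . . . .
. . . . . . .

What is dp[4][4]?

3

r\c   0   1   2   3   4   5   6
  0   1   0   0   0   0   0   0
  1   1   1   1   1   0   0   0
  2   1   2   0   1   1   1   1
  3   0   0   0   1   2   3   4
  4   0   0   0   1   3   6  10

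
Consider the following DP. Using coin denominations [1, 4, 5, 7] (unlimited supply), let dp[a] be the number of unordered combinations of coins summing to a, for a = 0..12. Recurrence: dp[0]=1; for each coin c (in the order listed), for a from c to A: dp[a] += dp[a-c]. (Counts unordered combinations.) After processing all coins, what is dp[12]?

after  coin     0     1     2     3     4     5     6     7     8     9    10    11    12
          1     1     1     1     1     1     1     1     1     1     1     1     1     1
          4     1     1     1     1     2     2     2     2     3     3     3     3     4
          5     1     1     1     1     2     3     3     3     4     5     6     6     7
          7     1     1     1     1     2     3     3     4     5     6     7     8    10

10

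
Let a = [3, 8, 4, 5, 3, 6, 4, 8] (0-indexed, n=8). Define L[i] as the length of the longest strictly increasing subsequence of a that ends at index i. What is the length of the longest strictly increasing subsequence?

5

   i    0    1    2    3    4    5    6    7
a[i]    3    8    4    5    3    6    4    8
L[i]    1    2    2    3    1    4    2    5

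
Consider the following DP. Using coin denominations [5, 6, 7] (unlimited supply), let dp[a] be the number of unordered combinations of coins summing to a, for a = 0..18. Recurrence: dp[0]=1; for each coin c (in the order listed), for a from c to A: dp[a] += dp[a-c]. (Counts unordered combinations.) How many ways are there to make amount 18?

after  coin     0     1     2     3     4     5     6     7     8     9    10    11    12    13    14    15    16    17    18
          5     1     0     0     0     0     1     0     0     0     0     1     0     0     0     0     1     0     0     0
          6     1     0     0     0     0     1     1     0     0     0     1     1     1     0     0     1     1     1     1
          7     1     0     0     0     0     1     1     1     0     0     1     1     2     1     1     1     1     2     2

2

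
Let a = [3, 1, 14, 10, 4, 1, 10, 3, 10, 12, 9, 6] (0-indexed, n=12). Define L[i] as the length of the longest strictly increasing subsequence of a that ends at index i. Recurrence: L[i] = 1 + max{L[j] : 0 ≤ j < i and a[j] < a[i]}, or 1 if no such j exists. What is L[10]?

   i    0    1    2    3    4    5    6    7    8    9   10   11
a[i]    3    1   14   10    4    1   10    3   10   12    9    6
L[i]    1    1    2    2    2    1    3    2    3    4    3    3

3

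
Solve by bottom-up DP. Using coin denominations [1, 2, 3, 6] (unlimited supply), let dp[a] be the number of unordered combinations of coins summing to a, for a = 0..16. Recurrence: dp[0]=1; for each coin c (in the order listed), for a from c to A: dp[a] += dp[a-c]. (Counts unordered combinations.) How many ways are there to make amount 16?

after  coin     0     1     2     3     4     5     6     7     8     9    10    11    12    13    14    15    16
          1     1     1     1     1     1     1     1     1     1     1     1     1     1     1     1     1     1
          2     1     1     2     2     3     3     4     4     5     5     6     6     7     7     8     8     9
          3     1     1     2     3     4     5     7     8    10    12    14    16    19    21    24    27    30
          6     1     1     2     3     4     5     8     9    12    15    18    21    27    30    36    42    48

48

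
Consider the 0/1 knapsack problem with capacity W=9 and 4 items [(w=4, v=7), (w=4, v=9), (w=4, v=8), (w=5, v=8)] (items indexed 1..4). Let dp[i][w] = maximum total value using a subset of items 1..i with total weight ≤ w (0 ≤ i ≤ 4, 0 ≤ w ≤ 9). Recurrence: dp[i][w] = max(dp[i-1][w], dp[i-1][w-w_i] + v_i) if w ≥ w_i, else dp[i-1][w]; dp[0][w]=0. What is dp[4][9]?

17

i\w   0   1   2   3   4   5   6   7   8   9
  0   0   0   0   0   0   0   0   0   0   0
  1   0   0   0   0   7   7   7   7   7   7
  2   0   0   0   0   9   9   9   9  16  16
  3   0   0   0   0   9   9   9   9  17  17
  4   0   0   0   0   9   9   9   9  17  17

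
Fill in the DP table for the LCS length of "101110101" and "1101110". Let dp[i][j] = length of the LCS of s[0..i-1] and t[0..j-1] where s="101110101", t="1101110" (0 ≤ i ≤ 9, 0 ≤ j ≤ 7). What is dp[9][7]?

6

   ''  1  1  0  1  1  1  0
''  0  0  0  0  0  0  0  0
 1  0  1  1  1  1  1  1  1
 0  0  1  1  2  2  2  2  2
 1  0  1  2  2  3  3  3  3
 1  0  1  2  2  3  4  4  4
 1  0  1  2  2  3  4  5  5
 0  0  1  2  3  3  4  5  6
 1  0  1  2  3  4  4  5  6
 0  0  1  2  3  4  4  5  6
 1  0  1  2  3  4  5  5  6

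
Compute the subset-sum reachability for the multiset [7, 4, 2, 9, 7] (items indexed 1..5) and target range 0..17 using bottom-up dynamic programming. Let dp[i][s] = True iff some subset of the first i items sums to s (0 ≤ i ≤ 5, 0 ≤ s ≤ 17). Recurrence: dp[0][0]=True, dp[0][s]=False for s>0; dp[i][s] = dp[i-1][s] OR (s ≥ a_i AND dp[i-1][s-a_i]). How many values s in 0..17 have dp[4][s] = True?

10

i\s   0   1   2   3   4   5   6   7   8   9  10  11  12  13  14  15  16  17
  0   T   F   F   F   F   F   F   F   F   F   F   F   F   F   F   F   F   F
  1   T   F   F   F   F   F   F   T   F   F   F   F   F   F   F   F   F   F
  2   T   F   F   F   T   F   F   T   F   F   F   T   F   F   F   F   F   F
  3   T   F   T   F   T   F   T   T   F   T   F   T   F   T   F   F   F   F
  4   T   F   T   F   T   F   T   T   F   T   F   T   F   T   F   T   T   F
  5   T   F   T   F   T   F   T   T   F   T   F   T   F   T   T   T   T   F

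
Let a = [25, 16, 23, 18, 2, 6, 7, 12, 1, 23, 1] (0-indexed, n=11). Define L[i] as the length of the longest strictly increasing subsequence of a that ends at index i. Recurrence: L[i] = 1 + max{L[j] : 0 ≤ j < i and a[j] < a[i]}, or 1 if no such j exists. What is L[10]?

1

   i    0    1    2    3    4    5    6    7    8    9   10
a[i]   25   16   23   18    2    6    7   12    1   23    1
L[i]    1    1    2    2    1    2    3    4    1    5    1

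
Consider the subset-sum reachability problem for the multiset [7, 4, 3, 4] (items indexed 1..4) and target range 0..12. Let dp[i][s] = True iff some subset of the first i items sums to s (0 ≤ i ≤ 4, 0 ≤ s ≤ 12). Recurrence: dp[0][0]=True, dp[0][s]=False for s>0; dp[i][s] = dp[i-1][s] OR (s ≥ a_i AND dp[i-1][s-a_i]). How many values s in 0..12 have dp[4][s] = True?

7

i\s   0   1   2   3   4   5   6   7   8   9  10  11  12
  0   T   F   F   F   F   F   F   F   F   F   F   F   F
  1   T   F   F   F   F   F   F   T   F   F   F   F   F
  2   T   F   F   F   T   F   F   T   F   F   F   T   F
  3   T   F   F   T   T   F   F   T   F   F   T   T   F
  4   T   F   F   T   T   F   F   T   T   F   T   T   F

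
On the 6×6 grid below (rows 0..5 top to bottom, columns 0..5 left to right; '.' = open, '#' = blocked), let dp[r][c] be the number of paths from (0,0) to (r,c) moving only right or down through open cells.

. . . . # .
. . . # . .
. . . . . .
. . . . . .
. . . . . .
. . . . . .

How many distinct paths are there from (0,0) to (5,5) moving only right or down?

r\c   0   1   2   3   4   5
  0   1   1   1   1   0   0
  1   1   2   3   0   0   0
  2   1   3   6   6   6   6
  3   1   4  10  16  22  28
  4   1   5  15  31  53  81
  5   1   6  21  52 105 186

186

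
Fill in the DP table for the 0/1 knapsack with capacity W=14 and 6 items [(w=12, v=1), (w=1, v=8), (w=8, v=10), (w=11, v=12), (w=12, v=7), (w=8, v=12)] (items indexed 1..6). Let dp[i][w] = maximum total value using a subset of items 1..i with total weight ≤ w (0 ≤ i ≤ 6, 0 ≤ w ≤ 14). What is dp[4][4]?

8

i\w   0   1   2   3   4   5   6   7   8   9  10  11  12  13  14
  0   0   0   0   0   0   0   0   0   0   0   0   0   0   0   0
  1   0   0   0   0   0   0   0   0   0   0   0   0   1   1   1
  2   0   8   8   8   8   8   8   8   8   8   8   8   8   9   9
  3   0   8   8   8   8   8   8   8  10  18  18  18  18  18  18
  4   0   8   8   8   8   8   8   8  10  18  18  18  20  20  20
  5   0   8   8   8   8   8   8   8  10  18  18  18  20  20  20
  6   0   8   8   8   8   8   8   8  12  20  20  20  20  20  20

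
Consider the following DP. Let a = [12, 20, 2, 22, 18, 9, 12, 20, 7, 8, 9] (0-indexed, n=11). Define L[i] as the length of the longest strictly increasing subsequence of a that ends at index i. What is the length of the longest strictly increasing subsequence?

   i    0    1    2    3    4    5    6    7    8    9   10
a[i]   12   20    2   22   18    9   12   20    7    8    9
L[i]    1    2    1    3    2    2    3    4    2    3    4

4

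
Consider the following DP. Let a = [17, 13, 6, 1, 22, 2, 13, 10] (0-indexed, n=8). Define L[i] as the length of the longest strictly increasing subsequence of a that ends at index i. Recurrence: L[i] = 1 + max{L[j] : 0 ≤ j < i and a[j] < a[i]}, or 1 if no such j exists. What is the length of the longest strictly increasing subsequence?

   i    0    1    2    3    4    5    6    7
a[i]   17   13    6    1   22    2   13   10
L[i]    1    1    1    1    2    2    3    3

3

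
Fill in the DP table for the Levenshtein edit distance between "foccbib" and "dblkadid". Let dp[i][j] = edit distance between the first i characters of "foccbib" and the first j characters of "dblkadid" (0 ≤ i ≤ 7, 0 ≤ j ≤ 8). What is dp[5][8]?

   ''  d  b  l  k  a  d  i  d
''  0  1  2  3  4  5  6  7  8
 f  1  1  2  3  4  5  6  7  8
 o  2  2  2  3  4  5  6  7  8
 c  3  3  3  3  4  5  6  7  8
 c  4  4  4  4  4  5  6  7  8
 b  5  5  4  5  5  5  6  7  8
 i  6  6  5  5  6  6  6  6  7
 b  7  7  6  6  6  7  7  7  7

8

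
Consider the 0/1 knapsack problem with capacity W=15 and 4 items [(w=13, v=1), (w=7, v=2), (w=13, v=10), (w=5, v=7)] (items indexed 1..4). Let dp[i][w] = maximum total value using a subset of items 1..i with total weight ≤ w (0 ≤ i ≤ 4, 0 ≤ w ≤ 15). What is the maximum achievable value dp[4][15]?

i\w   0   1   2   3   4   5   6   7   8   9  10  11  12  13  14  15
  0   0   0   0   0   0   0   0   0   0   0   0   0   0   0   0   0
  1   0   0   0   0   0   0   0   0   0   0   0   0   0   1   1   1
  2   0   0   0   0   0   0   0   2   2   2   2   2   2   2   2   2
  3   0   0   0   0   0   0   0   2   2   2   2   2   2  10  10  10
  4   0   0   0   0   0   7   7   7   7   7   7   7   9  10  10  10

10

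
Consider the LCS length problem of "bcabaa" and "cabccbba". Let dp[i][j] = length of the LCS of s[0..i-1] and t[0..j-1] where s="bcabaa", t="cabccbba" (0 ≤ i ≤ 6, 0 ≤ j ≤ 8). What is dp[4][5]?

3

   ''  c  a  b  c  c  b  b  a
''  0  0  0  0  0  0  0  0  0
 b  0  0  0  1  1  1  1  1  1
 c  0  1  1  1  2  2  2  2  2
 a  0  1  2  2  2  2  2  2  3
 b  0  1  2  3  3  3  3  3  3
 a  0  1  2  3  3  3  3  3  4
 a  0  1  2  3  3  3  3  3  4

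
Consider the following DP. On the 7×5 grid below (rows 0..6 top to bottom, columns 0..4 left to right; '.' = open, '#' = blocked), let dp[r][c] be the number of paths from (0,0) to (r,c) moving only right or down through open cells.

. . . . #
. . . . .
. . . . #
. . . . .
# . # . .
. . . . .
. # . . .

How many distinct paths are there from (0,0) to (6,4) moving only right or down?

r\c   0   1   2   3   4
  0   1   1   1   1   0
  1   1   2   3   4   4
  2   1   3   6  10   0
  3   1   4  10  20  20
  4   0   4   0  20  40
  5   0   4   4  24  64
  6   0   0   4  28  92

92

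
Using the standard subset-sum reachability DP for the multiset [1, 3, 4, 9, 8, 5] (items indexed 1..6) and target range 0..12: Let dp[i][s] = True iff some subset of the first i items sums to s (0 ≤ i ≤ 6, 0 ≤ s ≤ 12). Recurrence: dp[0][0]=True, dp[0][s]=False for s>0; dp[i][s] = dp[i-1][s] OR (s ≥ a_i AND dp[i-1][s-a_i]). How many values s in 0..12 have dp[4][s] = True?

10

i\s   0   1   2   3   4   5   6   7   8   9  10  11  12
  0   T   F   F   F   F   F   F   F   F   F   F   F   F
  1   T   T   F   F   F   F   F   F   F   F   F   F   F
  2   T   T   F   T   T   F   F   F   F   F   F   F   F
  3   T   T   F   T   T   T   F   T   T   F   F   F   F
  4   T   T   F   T   T   T   F   T   T   T   T   F   T
  5   T   T   F   T   T   T   F   T   T   T   T   T   T
  6   T   T   F   T   T   T   T   T   T   T   T   T   T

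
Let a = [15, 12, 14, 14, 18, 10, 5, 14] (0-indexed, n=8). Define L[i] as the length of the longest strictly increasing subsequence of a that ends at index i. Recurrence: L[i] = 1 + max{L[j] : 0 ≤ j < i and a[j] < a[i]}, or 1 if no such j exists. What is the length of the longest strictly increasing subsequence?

3

   i    0    1    2    3    4    5    6    7
a[i]   15   12   14   14   18   10    5   14
L[i]    1    1    2    2    3    1    1    2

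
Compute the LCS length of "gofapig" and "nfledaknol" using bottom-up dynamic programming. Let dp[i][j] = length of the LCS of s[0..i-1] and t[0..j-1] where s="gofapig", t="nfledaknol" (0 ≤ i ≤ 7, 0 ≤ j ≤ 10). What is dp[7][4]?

   ''  n  f  l  e  d  a  k  n  o  l
''  0  0  0  0  0  0  0  0  0  0  0
 g  0  0  0  0  0  0  0  0  0  0  0
 o  0  0  0  0  0  0  0  0  0  1  1
 f  0  0  1  1  1  1  1  1  1  1  1
 a  0  0  1  1  1  1  2  2  2  2  2
 p  0  0  1  1  1  1  2  2  2  2  2
 i  0  0  1  1  1  1  2  2  2  2  2
 g  0  0  1  1  1  1  2  2  2  2  2

1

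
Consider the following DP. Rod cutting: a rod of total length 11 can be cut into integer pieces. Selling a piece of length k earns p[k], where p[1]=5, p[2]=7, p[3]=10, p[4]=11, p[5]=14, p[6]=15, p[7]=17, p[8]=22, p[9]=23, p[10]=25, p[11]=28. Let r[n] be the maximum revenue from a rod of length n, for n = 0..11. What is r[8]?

40

   n    0    1    2    3    4    5    6    7    8    9   10   11
r[n]    0    5   10   15   20   25   30   35   40   45   50   55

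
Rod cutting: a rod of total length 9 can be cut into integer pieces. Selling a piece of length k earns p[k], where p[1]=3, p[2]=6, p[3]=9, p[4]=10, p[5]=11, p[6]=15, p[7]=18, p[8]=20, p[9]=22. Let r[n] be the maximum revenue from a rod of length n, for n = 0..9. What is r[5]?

15

   n    0    1    2    3    4    5    6    7    8    9
r[n]    0    3    6    9   12   15   18   21   24   27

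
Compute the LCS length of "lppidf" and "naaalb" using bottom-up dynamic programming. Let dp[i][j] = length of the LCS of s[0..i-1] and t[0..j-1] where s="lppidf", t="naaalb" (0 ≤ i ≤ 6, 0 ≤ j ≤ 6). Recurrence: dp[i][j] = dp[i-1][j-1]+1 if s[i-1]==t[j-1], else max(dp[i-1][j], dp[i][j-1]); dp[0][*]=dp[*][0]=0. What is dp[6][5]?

1

   ''  n  a  a  a  l  b
''  0  0  0  0  0  0  0
 l  0  0  0  0  0  1  1
 p  0  0  0  0  0  1  1
 p  0  0  0  0  0  1  1
 i  0  0  0  0  0  1  1
 d  0  0  0  0  0  1  1
 f  0  0  0  0  0  1  1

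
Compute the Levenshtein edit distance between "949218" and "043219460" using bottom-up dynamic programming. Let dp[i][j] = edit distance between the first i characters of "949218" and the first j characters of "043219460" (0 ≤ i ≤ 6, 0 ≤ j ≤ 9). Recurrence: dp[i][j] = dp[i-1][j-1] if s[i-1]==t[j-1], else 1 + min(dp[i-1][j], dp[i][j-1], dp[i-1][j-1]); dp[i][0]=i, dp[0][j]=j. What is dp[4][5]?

3

   ''  0  4  3  2  1  9  4  6  0
''  0  1  2  3  4  5  6  7  8  9
 9  1  1  2  3  4  5  5  6  7  8
 4  2  2  1  2  3  4  5  5  6  7
 9  3  3  2  2  3  4  4  5  6  7
 2  4  4  3  3  2  3  4  5  6  7
 1  5  5  4  4  3  2  3  4  5  6
 8  6  6  5  5  4  3  3  4  5  6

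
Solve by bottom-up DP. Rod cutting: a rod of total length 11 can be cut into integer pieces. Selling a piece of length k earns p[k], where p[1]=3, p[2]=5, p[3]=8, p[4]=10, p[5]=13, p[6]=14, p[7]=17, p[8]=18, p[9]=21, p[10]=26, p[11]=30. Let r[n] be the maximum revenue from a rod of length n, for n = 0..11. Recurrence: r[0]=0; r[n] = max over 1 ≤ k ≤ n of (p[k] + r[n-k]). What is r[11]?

33

   n    0    1    2    3    4    5    6    7    8    9   10   11
r[n]    0    3    6    9   12   15   18   21   24   27   30   33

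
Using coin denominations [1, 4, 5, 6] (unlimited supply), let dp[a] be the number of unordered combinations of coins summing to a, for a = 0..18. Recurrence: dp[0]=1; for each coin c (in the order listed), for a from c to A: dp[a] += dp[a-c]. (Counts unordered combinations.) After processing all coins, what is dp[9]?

6

after  coin     0     1     2     3     4     5     6     7     8     9    10    11    12    13    14    15    16    17    18
          1     1     1     1     1     1     1     1     1     1     1     1     1     1     1     1     1     1     1     1
          4     1     1     1     1     2     2     2     2     3     3     3     3     4     4     4     4     5     5     5
          5     1     1     1     1     2     3     3     3     4     5     6     6     7     8     9    10    11    12    13
          6     1     1     1     1     2     3     4     4     5     6     8     9    11    12    14    16    19    21    24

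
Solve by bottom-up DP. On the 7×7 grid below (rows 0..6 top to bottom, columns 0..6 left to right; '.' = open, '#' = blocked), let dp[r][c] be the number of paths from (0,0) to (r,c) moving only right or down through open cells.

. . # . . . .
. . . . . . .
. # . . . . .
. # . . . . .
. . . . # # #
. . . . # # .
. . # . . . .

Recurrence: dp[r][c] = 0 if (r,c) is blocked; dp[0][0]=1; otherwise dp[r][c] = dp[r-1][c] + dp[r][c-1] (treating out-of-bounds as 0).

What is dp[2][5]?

8

r\c   0   1   2   3   4   5   6
  0   1   1   0   0   0   0   0
  1   1   2   2   2   2   2   2
  2   1   0   2   4   6   8  10
  3   1   0   2   6  12  20  30
  4   1   1   3   9   0   0   0
  5   1   2   5  14   0   0   0
  6   1   3   0  14  14  14  14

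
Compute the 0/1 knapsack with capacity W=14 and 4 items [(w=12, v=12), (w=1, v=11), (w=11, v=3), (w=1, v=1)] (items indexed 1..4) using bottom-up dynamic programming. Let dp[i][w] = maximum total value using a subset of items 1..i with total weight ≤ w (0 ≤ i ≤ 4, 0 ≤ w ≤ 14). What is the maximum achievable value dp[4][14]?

24

i\w   0   1   2   3   4   5   6   7   8   9  10  11  12  13  14
  0   0   0   0   0   0   0   0   0   0   0   0   0   0   0   0
  1   0   0   0   0   0   0   0   0   0   0   0   0  12  12  12
  2   0  11  11  11  11  11  11  11  11  11  11  11  12  23  23
  3   0  11  11  11  11  11  11  11  11  11  11  11  14  23  23
  4   0  11  12  12  12  12  12  12  12  12  12  12  14  23  24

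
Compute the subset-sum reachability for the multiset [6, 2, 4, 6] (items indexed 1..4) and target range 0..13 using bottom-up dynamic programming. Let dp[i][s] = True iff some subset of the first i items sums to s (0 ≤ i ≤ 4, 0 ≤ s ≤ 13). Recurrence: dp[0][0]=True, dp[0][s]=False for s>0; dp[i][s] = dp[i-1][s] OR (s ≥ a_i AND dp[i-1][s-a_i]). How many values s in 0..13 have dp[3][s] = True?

i\s   0   1   2   3   4   5   6   7   8   9  10  11  12  13
  0   T   F   F   F   F   F   F   F   F   F   F   F   F   F
  1   T   F   F   F   F   F   T   F   F   F   F   F   F   F
  2   T   F   T   F   F   F   T   F   T   F   F   F   F   F
  3   T   F   T   F   T   F   T   F   T   F   T   F   T   F
  4   T   F   T   F   T   F   T   F   T   F   T   F   T   F

7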